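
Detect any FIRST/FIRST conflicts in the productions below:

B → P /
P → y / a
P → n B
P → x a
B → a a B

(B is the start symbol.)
A FIRST/FIRST conflict occurs when two productions N → α and N → β for the same non-terminal have FIRST(α) ∩ FIRST(β) ≠ ∅ (with ε ∈ FIRST of a nullable right-hand side, so two nullable alternatives also conflict).

FIRST sets of the non-terminals at (or reachable through a nullable prefix from) the front of some alternative:
  FIRST(P) = { 'n', 'x', 'y' }

Productions for B:
  B → P /: FIRST = { 'n', 'x', 'y' }
  B → a a B: FIRST = { 'a' }
Productions for P:
  P → y / a: FIRST = { 'y' }
  P → n B: FIRST = { 'n' }
  P → x a: FIRST = { 'x' }

All alternatives of each non-terminal have pairwise disjoint FIRST sets.

Answer: No FIRST/FIRST conflicts.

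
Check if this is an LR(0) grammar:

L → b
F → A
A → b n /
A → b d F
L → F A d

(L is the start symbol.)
Augment with L' → L and build the canonical LR(0) collection (I0 = CLOSURE({[L' → . L]}), then GOTO on every symbol after a dot until no new states appear). It has 12 states:
  I0: { [A → . b d F], [A → . b n /], [F → . A], [L → . F A d], [L → . b], [L' → . L] }  — shift
  I1: { [F → A .] }  — reduce
  I2: { [A → . b d F], [A → . b n /], [L → F . A d] }  — shift
  I3: { [L' → L .] }  — accept
  I4: { [A → b . d F], [A → b . n /], [L → b .] }  — shift, reduce
  I5: { [A → . b d F], [A → . b n /], [A → b d . F], [F → . A] }  — shift
  I6: { [A → b n . /] }  — shift
  I7: { [A → b n / .] }  — reduce
  I8: { [A → b d F .] }  — reduce
  I9: { [A → b . d F], [A → b . n /] }  — shift
  I10: { [L → F A . d] }  — shift
  I11: { [L → F A d .] }  — reduce

Conflict in state I4:
  Shift-reduce conflict between [L → b .] and [A → b . d F]
So the grammar is NOT LR(0).

Answer: No. Shift-reduce conflict between [L → b .] and [A → b . d F]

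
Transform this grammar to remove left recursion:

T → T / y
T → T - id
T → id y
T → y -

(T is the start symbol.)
T is directly left-recursive. The standard transformation for
  A → A α₁ | ... | A α_m | β₁ | ... | β_n
is
  A  → β₁ A' | ... | β_n A'
  A' → α₁ A' | ... | α_m A' | ε

T → id y becomes T → id y T'
T → y - becomes T → y - T'
T → T / y becomes T' → / y T'
T → T - id becomes T' → - id T'
Add T' → ε

Resulting grammar:
T → id y T'
T → y - T'
T' → / y T'
T' → - id T'
T' → ε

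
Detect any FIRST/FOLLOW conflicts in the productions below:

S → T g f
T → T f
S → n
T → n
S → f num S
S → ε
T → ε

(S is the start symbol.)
Yes. T → T f with FOLLOW(T) on { 'f' }

A FIRST/FOLLOW conflict occurs when a non-terminal N has a nullable alternative N → β (β ⇒* ε) and another alternative N → α with FIRST(α) ∩ FOLLOW(N) ≠ ∅: on such a lookahead the parser cannot decide between expanding α and letting N vanish via β.

Nullable non-terminals: S, T.
FIRST sets used below: FIRST(T) = { 'f', 'n', ε }

S: nullable alternative(s) S → ε; FOLLOW(S) = { $ }
  S → T g f: FIRST \ {ε} = { 'f', 'g', 'n' } — disjoint from FOLLOW(S)
  S → n: FIRST \ {ε} = { 'n' } — disjoint from FOLLOW(S)
  S → f num S: FIRST \ {ε} = { 'f' } — disjoint from FOLLOW(S)
  S → ε: FIRST \ {ε} = { } — this is the only nullable alternative, skip

T: nullable alternative(s) T → ε; FOLLOW(T) = { 'f', 'g' }
  T → T f: FIRST \ {ε} = { 'f', 'n' } — overlaps FOLLOW(T) on { 'f' }: CONFLICT
  T → n: FIRST \ {ε} = { 'n' } — disjoint from FOLLOW(T)
  T → ε: FIRST \ {ε} = { } — this is the only nullable alternative, skip

So the grammar has 1 FIRST/FOLLOW conflict (marked CONFLICT above).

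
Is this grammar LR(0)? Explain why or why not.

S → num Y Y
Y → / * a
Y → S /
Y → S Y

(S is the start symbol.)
No. Shift-reduce conflict between [Y → S / .] and [Y → / . * a]

Augment with S' → S and build the canonical LR(0) collection (I0 = CLOSURE({[S' → . S]}), then GOTO on every symbol after a dot until no new states appear). It has 11 states:
  I0: { [S → . num Y Y], [S' → . S] }  — shift
  I1: { [S' → S .] }  — accept
  I2: { [S → . num Y Y], [S → num . Y Y], [Y → . / * a], [Y → . S /], [Y → . S Y] }  — shift
  I3: { [Y → / . * a] }  — shift
  I4: { [S → . num Y Y], [Y → . / * a], [Y → . S /], [Y → . S Y], [Y → S . /], [Y → S . Y] }  — shift
  I5: { [S → . num Y Y], [S → num Y . Y], [Y → . / * a], [Y → . S /], [Y → . S Y] }  — shift
  I6: { [S → num Y Y .] }  — reduce
  I7: { [Y → / . * a], [Y → S / .] }  — shift, reduce
  I8: { [Y → S Y .] }  — reduce
  I9: { [Y → / * . a] }  — shift
  I10: { [Y → / * a .] }  — reduce

Conflict in state I7:
  Shift-reduce conflict between [Y → S / .] and [Y → / . * a]
So the grammar is NOT LR(0).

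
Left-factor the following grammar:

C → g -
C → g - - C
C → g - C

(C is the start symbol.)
Left-factoring transforms A → αβ₁ | αβ₂ into A → αA' and A' → β₁ | β₂
(α is the longest common prefix among the alternatives). Repeat until
no nonterminal has two alternatives with a common prefix.

Round 1: C has alternatives sharing prefix 'g -'. Introduce C': C → g - C'
  Add: C' → ε
  Add: C' → - C
  Add: C' → C

No remaining common prefixes — done.

Resulting grammar:
C → g - C'
C' → ε
C' → - C
C' → C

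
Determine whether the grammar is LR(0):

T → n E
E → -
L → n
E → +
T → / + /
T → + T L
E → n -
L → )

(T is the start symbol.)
A grammar is LR(0) if no state in the canonical LR(0) collection has:
  - both a shift item (dot before a terminal) and a complete item (shift-reduce conflict), or
  - two or more complete items (reduce-reduce conflict; the accept item [T' → T .] counts as a complete item here).

Augment with T' → T and build the canonical LR(0) collection (I0 = CLOSURE({[T' → . T]}), then GOTO on every symbol after a dot until no new states appear). It has 16 states:
  I0: { [T → . + T L], [T → . / + /], [T → . n E], [T' → . T] }  — shift
  I1: { [T → + . T L], [T → . + T L], [T → . / + /], [T → . n E] }  — shift
  I2: { [T → / . + /] }  — shift
  I3: { [T' → T .] }  — accept
  I4: { [E → . +], [E → . -], [E → . n -], [T → n . E] }  — shift
  I5: { [E → + .] }  — reduce
  I6: { [E → - .] }  — reduce
  I7: { [T → n E .] }  — reduce
  I8: { [E → n . -] }  — shift
  I9: { [E → n - .] }  — reduce
  I10: { [T → / + . /] }  — shift
  I11: { [T → / + / .] }  — reduce
  I12: { [L → . )], [L → . n], [T → + T . L] }  — shift
  I13: { [L → ) .] }  — reduce
  I14: { [T → + T L .] }  — reduce
  I15: { [L → n .] }  — reduce

Every state is either a pure shift/goto state or contains exactly one complete item and nothing to shift — no conflicts. The grammar is LR(0).

Answer: Yes, the grammar is LR(0)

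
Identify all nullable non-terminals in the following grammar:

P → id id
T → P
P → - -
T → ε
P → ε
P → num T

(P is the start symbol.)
{ 'P', 'T' }

A non-terminal is nullable if it can derive ε (the empty string): either it has an ε-production, or it has a production whose right-hand side consists entirely of nullable non-terminals.

ε-productions: T → ε, P → ε
So T, P are immediately nullable.
Every non-terminal is now nullable.
Nullable = { 'P', 'T' }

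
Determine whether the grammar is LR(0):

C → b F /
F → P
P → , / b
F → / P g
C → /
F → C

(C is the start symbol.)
Augment with C' → C and build the canonical LR(0) collection (I0 = CLOSURE({[C' → . C]}), then GOTO on every symbol after a dot until no new states appear). It has 14 states:
  I0: { [C → . /], [C → . b F /], [C' → . C] }  — shift
  I1: { [C → / .] }  — reduce
  I2: { [C' → C .] }  — accept
  I3: { [C → . /], [C → . b F /], [C → b . F /], [F → . / P g], [F → . C], [F → . P], [P → . , / b] }  — shift
  I4: { [P → , . / b] }  — shift
  I5: { [C → / .], [F → / . P g], [P → . , / b] }  — shift, reduce
  I6: { [F → C .] }  — reduce
  I7: { [C → b F . /] }  — shift
  I8: { [F → P .] }  — reduce
  I9: { [C → b F / .] }  — reduce
  I10: { [F → / P . g] }  — shift
  I11: { [F → / P g .] }  — reduce
  I12: { [P → , / . b] }  — shift
  I13: { [P → , / b .] }  — reduce

Conflict in state I5:
  Shift-reduce conflict between [C → / .] and [P → . , / b]
So the grammar is NOT LR(0).

Answer: No. Shift-reduce conflict between [C → / .] and [P → . , / b]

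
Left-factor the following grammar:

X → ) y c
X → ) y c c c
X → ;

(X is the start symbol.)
Left-factoring transforms A → αβ₁ | αβ₂ into A → αA' and A' → β₁ | β₂
(α is the longest common prefix among the alternatives). Repeat until
no nonterminal has two alternatives with a common prefix.

Round 1: X has alternatives sharing prefix ') y c'. Introduce X': X → ) y c X'
  Add: X' → ε
  Add: X' → c c

No remaining common prefixes — done.

Resulting grammar:
X → ) y c X'
X' → ε
X' → c c
X → ;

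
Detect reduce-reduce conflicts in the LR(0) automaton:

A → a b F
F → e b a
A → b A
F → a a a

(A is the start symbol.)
No reduce-reduce conflicts

Augment with A' → A and build the canonical LR(0) collection (I0 = CLOSURE({[A' → . A]}), then GOTO on every symbol after a dot until no new states appear). It has 13 states:
  I0: { [A → . a b F], [A → . b A], [A' → . A] }  — shift
  I1: { [A' → A .] }  — accept
  I2: { [A → a . b F] }  — shift
  I3: { [A → . a b F], [A → . b A], [A → b . A] }  — shift
  I4: { [A → b A .] }  — reduce
  I5: { [A → a b . F], [F → . a a a], [F → . e b a] }  — shift
  I6: { [A → a b F .] }  — reduce
  I7: { [F → a . a a] }  — shift
  I8: { [F → e . b a] }  — shift
  I9: { [F → e b . a] }  — shift
  I10: { [F → e b a .] }  — reduce
  I11: { [F → a a . a] }  — shift
  I12: { [F → a a a .] }  — reduce

No state contains more than one complete item.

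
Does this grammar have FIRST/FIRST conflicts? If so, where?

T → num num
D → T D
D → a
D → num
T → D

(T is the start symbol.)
FIRST sets of the non-terminals at (or reachable through a nullable prefix from) the front of some alternative:
  FIRST(D) = { 'a', 'num' }
  FIRST(T) = { 'a', 'num' }

Productions for T:
  T → num num: FIRST = { 'num' }
  T → D: FIRST = { 'a', 'num' }
Productions for D:
  D → T D: FIRST = { 'a', 'num' }
  D → a: FIRST = { 'a' }
  D → num: FIRST = { 'num' }

Conflict for T: T → num num and T → D
  Overlap: { 'num' }
Conflict for D: D → T D and D → a
  Overlap: { 'a' }
Conflict for D: D → T D and D → num
  Overlap: { 'num' }

Answer: Yes. T → num num / T → D on { 'num' }; D → T D / D → a on { 'a' }; D → T D / D → num on { 'num' }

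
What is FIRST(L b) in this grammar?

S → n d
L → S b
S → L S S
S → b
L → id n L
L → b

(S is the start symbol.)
FIRST sets of the non-terminals involved (from the grammar, by fixed-point iteration):
  FIRST(L) = { 'b', 'id', 'n' }

To compute FIRST(L b), process the symbols left to right:
Symbol L is a non-terminal. Add FIRST(L) \ {ε} = { 'b', 'id', 'n' }
L is not nullable (ε ∉ FIRST(L)), so stop here.
FIRST(L b) = { 'b', 'id', 'n' }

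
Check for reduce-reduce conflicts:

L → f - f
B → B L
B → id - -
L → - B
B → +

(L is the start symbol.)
No reduce-reduce conflicts

A reduce-reduce conflict occurs when an LR(0) state has two complete items [A → α .] and [B → β .] — both call for a reduction, and with no lookahead the parser cannot choose between them.

Augment with L' → L and build the canonical LR(0) collection (I0 = CLOSURE({[L' → . L]}), then GOTO on every symbol after a dot until no new states appear). It has 12 states:
  I0: { [L → . - B], [L → . f - f], [L' → . L] }  — shift
  I1: { [B → . +], [B → . B L], [B → . id - -], [L → - . B] }  — shift
  I2: { [L' → L .] }  — accept
  I3: { [L → f . - f] }  — shift
  I4: { [L → f - . f] }  — shift
  I5: { [L → f - f .] }  — reduce
  I6: { [B → + .] }  — reduce
  I7: { [B → B . L], [L → - B .], [L → . - B], [L → . f - f] }  — shift, reduce
  I8: { [B → id . - -] }  — shift
  I9: { [B → id - . -] }  — shift
  I10: { [B → id - - .] }  — reduce
  I11: { [B → B L .] }  — reduce

No state contains more than one complete item.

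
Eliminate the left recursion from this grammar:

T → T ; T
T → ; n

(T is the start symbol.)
T → ; n T'
T' → ; T T'
T' → ε

T is directly left-recursive. The standard transformation for
  A → A α₁ | ... | A α_m | β₁ | ... | β_n
is
  A  → β₁ A' | ... | β_n A'
  A' → α₁ A' | ... | α_m A' | ε

T → ; n becomes T → ; n T'
T → T ; T becomes T' → ; T T'
Add T' → ε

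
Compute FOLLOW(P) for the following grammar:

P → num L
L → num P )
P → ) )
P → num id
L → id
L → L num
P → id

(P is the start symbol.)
To compute FOLLOW(P), find every occurrence of P on a right-hand side N → α P β: add FIRST(β) \ {ε}, and if β is empty or nullable also add FOLLOW(N). Iterate to a fixed point.

P is the start symbol, so $ ∈ FOLLOW(P).
In L → num P ): P is followed by ')', add FIRST(')') \ {ε} = { ')' }

Taking the union: FOLLOW(P) = { $, ')' }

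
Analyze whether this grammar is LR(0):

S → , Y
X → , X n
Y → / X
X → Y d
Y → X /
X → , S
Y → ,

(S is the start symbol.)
No. Shift-reduce conflict between [Y → , .] and [S → . , Y]

A grammar is LR(0) if no state in the canonical LR(0) collection has:
  - both a shift item (dot before a terminal) and a complete item (shift-reduce conflict), or
  - two or more complete items (reduce-reduce conflict; the accept item [S' → S .] counts as a complete item here).

Augment with S' → S and build the canonical LR(0) collection (I0 = CLOSURE({[S' → . S]}), then GOTO on every symbol after a dot until no new states appear). It has 15 states:
  I0: { [S → . , Y], [S' → . S] }  — shift
  I1: { [S → , . Y], [X → . , S], [X → . , X n], [X → . Y d], [Y → . ,], [Y → . / X], [Y → . X /] }  — shift
  I2: { [S' → S .] }  — accept
  I3: { [S → . , Y], [X → , . S], [X → , . X n], [X → . , S], [X → . , X n], [X → . Y d], [Y → , .], [Y → . ,], [Y → . / X], [Y → . X /] }  — shift, reduce
  I4: { [X → . , S], [X → . , X n], [X → . Y d], [Y → . ,], [Y → . / X], [Y → . X /], [Y → / . X] }  — shift
  I5: { [Y → X . /] }  — shift
  I6: { [S → , Y .], [X → Y . d] }  — shift, reduce
  I7: { [X → Y d .] }  — reduce
  I8: { [Y → X / .] }  — reduce
  I9: { [Y → / X .], [Y → X . /] }  — shift, reduce
  I10: { [X → Y . d] }  — shift
  I11: { [S → , . Y], [S → . , Y], [X → , . S], [X → , . X n], [X → . , S], [X → . , X n], [X → . Y d], [Y → , .], [Y → . ,], [Y → . / X], [Y → . X /] }  — shift, reduce
  I12: { [X → , S .] }  — reduce
  I13: { [X → , X . n], [Y → X . /] }  — shift
  I14: { [X → , X n .] }  — reduce

Conflict in state I3:
  Shift-reduce conflict between [Y → , .] and [S → . , Y]
So the grammar is NOT LR(0).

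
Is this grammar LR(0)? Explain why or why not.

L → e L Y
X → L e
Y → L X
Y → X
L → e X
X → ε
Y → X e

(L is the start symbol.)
No. Shift-reduce conflict between [X → .] and [L → . e L Y]

A grammar is LR(0) if no state in the canonical LR(0) collection has:
  - both a shift item (dot before a terminal) and a complete item (shift-reduce conflict), or
  - two or more complete items (reduce-reduce conflict; the accept item [L' → L .] counts as a complete item here).

Augment with L' → L and build the canonical LR(0) collection (I0 = CLOSURE({[L' → . L]}), then GOTO on every symbol after a dot until no new states appear). It has 13 states:
  I0: { [L → . e L Y], [L → . e X], [L' → . L] }  — shift
  I1: { [L' → L .] }  — accept
  I2: { [L → . e L Y], [L → . e X], [L → e . L Y], [L → e . X], [X → . L e], [X → .] }  — shift, reduce
  I3: { [L → . e L Y], [L → . e X], [L → e L . Y], [X → . L e], [X → .], [X → L . e], [Y → . L X], [Y → . X e], [Y → . X] }  — shift, reduce
  I4: { [L → e X .] }  — reduce
  I5: { [L → . e L Y], [L → . e X], [X → . L e], [X → .], [X → L . e], [Y → L . X] }  — shift, reduce
  I6: { [Y → X . e], [Y → X .] }  — shift, reduce
  I7: { [L → e L Y .] }  — reduce
  I8: { [L → . e L Y], [L → . e X], [L → e . L Y], [L → e . X], [X → . L e], [X → .], [X → L e .] }  — shift, 2 reduces
  I9: { [Y → X e .] }  — reduce
  I10: { [X → L . e] }  — shift
  I11: { [Y → L X .] }  — reduce
  I12: { [X → L e .] }  — reduce

Conflict in state I2:
  Shift-reduce conflict between [X → .] and [L → . e L Y]
So the grammar is NOT LR(0).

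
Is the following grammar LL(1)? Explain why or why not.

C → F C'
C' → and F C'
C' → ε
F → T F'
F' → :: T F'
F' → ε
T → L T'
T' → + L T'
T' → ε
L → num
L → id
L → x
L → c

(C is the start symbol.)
Yes, the grammar is LL(1).

Relevant sets:
  FOLLOW(C') = { $ }
  FOLLOW(F') = { $, 'and' }
  FOLLOW(T') = { $, '::', 'and' }

For C':
  PREDICT(C' → and F C') = { 'and' }
  PREDICT(C' → ε) = { $ }
For F':
  PREDICT(F' → :: T F') = { '::' }
  PREDICT(F' → ε) = { $, 'and' }
For T':
  PREDICT(T' → '+' L T') = { '+' }
  PREDICT(T' → ε) = { $, '::', 'and' }
For L:
  PREDICT(L → num) = { 'num' }
  PREDICT(L → id) = { 'id' }
  PREDICT(L → x) = { 'x' }
  PREDICT(L → c) = { 'c' }
C, F, T have a single production, so nothing to check there.

All predict sets are disjoint. The grammar IS LL(1).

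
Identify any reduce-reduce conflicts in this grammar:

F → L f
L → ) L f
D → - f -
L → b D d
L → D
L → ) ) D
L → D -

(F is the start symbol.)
A reduce-reduce conflict occurs when an LR(0) state has two complete items [A → α .] and [B → β .] — both call for a reduction, and with no lookahead the parser cannot choose between them.

Augment with F' → F and build the canonical LR(0) collection (I0 = CLOSURE({[F' → . F]}), then GOTO on every symbol after a dot until no new states appear). It has 17 states:
  I0: { [D → . - f -], [F → . L f], [F' → . F], [L → . ) ) D], [L → . ) L f], [L → . D -], [L → . D], [L → . b D d] }  — shift
  I1: { [D → . - f -], [L → ) . ) D], [L → ) . L f], [L → . ) ) D], [L → . ) L f], [L → . D -], [L → . D], [L → . b D d] }  — shift
  I2: { [D → - . f -] }  — shift
  I3: { [L → D . -], [L → D .] }  — shift, reduce
  I4: { [F' → F .] }  — accept
  I5: { [F → L . f] }  — shift
  I6: { [D → . - f -], [L → b . D d] }  — shift
  I7: { [L → b D . d] }  — shift
  I8: { [L → b D d .] }  — reduce
  I9: { [F → L f .] }  — reduce
  I10: { [L → D - .] }  — reduce
  I11: { [D → - f . -] }  — shift
  I12: { [D → - f - .] }  — reduce
  I13: { [D → . - f -], [L → ) ) . D], [L → ) . ) D], [L → ) . L f], [L → . ) ) D], [L → . ) L f], [L → . D -], [L → . D], [L → . b D d] }  — shift
  I14: { [L → ) L . f] }  — shift
  I15: { [L → ) L f .] }  — reduce
  I16: { [L → ) ) D .], [L → D . -], [L → D .] }  — shift, 2 reduces

I16 contains complete items [L → ) ) D .], [L → D .] — reduce-reduce conflict.

Answer: Yes — I16: [L → ) ) D .] vs [L → D .]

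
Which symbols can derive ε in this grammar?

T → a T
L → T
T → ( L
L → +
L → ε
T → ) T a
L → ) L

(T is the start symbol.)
{ 'L' }

A non-terminal is nullable if it can derive ε (the empty string): either it has an ε-production, or it has a production whose right-hand side consists entirely of nullable non-terminals.

ε-productions: L → ε
So L is immediately nullable.
No further non-terminal can be added: every production for the remaining non-terminals contains a terminal or a non-nullable non-terminal.
Nullable = { 'L' }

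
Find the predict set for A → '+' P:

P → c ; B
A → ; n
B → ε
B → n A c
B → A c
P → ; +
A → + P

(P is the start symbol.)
{ '+' }

PREDICT(A → '+' P) = (FIRST(RHS) \ {ε}) ∪ (FOLLOW(A) if ε ∈ FIRST(RHS), i.e. RHS ⇒* ε)
FIRST('+' P) = { '+' }
ε ∉ FIRST('+' P), so FOLLOW(A) is not added.
PREDICT(A → '+' P) = { '+' }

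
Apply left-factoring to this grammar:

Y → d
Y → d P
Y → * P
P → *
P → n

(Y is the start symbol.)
Left-factoring transforms A → αβ₁ | αβ₂ into A → αA' and A' → β₁ | β₂
(α is the longest common prefix among the alternatives). Repeat until
no nonterminal has two alternatives with a common prefix.

Round 1: Y has alternatives sharing prefix 'd'. Introduce Y': Y → d Y'
  Add: Y' → ε
  Add: Y' → P

No remaining common prefixes — done.

Resulting grammar:
Y → d Y'
Y' → ε
Y' → P
Y → * P
P → *
P → n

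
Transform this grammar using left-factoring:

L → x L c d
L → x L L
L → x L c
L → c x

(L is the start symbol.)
L → x L L'
L' → c L''
L'' → d
L'' → ε
L' → L
L → c x

Left-factoring transforms A → αβ₁ | αβ₂ into A → αA' and A' → β₁ | β₂
(α is the longest common prefix among the alternatives). Repeat until
no nonterminal has two alternatives with a common prefix.

Round 1: L has alternatives sharing prefix 'x L'. Introduce L': L → x L L'
  Add: L' → c d
  Add: L' → L
  Add: L' → c

Round 2: L' has alternatives sharing prefix 'c'. Introduce L'': L' → c L''
  Add: L'' → d
  Add: L'' → ε

No remaining common prefixes — done.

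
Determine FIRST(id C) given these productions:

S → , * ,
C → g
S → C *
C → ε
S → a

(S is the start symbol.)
{ 'id' }

To compute FIRST(id C), process the symbols left to right:
Symbol id is a terminal. Add 'id' and stop.
FIRST(id C) = { 'id' }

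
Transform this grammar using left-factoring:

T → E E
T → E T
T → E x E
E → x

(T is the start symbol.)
T → E T'
T' → E
T' → T
T' → x E
E → x

Left-factoring transforms A → αβ₁ | αβ₂ into A → αA' and A' → β₁ | β₂
(α is the longest common prefix among the alternatives). Repeat until
no nonterminal has two alternatives with a common prefix.

Round 1: T has alternatives sharing prefix 'E'. Introduce T': T → E T'
  Add: T' → E
  Add: T' → T
  Add: T' → x E

No remaining common prefixes — done.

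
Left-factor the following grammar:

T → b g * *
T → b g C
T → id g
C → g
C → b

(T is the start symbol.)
Left-factoring transforms A → αβ₁ | αβ₂ into A → αA' and A' → β₁ | β₂
(α is the longest common prefix among the alternatives). Repeat until
no nonterminal has two alternatives with a common prefix.

Round 1: T has alternatives sharing prefix 'b g'. Introduce T': T → b g T'
  Add: T' → * *
  Add: T' → C

No remaining common prefixes — done.

Resulting grammar:
T → b g T'
T' → * *
T' → C
T → id g
C → g
C → b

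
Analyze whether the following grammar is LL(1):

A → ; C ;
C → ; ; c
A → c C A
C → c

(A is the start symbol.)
Yes, the grammar is LL(1).

For A:
  PREDICT(A → ';' C ';') = { ';' }
  PREDICT(A → c C A) = { 'c' }
For C:
  PREDICT(C → ';' ';' c) = { ';' }
  PREDICT(C → c) = { 'c' }

All predict sets are disjoint. The grammar IS LL(1).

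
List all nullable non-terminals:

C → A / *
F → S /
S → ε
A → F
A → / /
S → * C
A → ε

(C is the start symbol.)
{ 'A', 'S' }

ε-productions: S → ε, A → ε
So S, A are immediately nullable.
No further non-terminal can be added: every production for the remaining non-terminals contains a terminal or a non-nullable non-terminal.
Nullable = { 'A', 'S' }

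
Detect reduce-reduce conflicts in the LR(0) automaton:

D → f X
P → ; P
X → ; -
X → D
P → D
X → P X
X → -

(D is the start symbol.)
Yes — I5: [P → D .] vs [X → D .]

A reduce-reduce conflict occurs when an LR(0) state has two complete items [A → α .] and [B → β .] — both call for a reduction, and with no lookahead the parser cannot choose between them.

Augment with D' → D and build the canonical LR(0) collection (I0 = CLOSURE({[D' → . D]}), then GOTO on every symbol after a dot until no new states appear). It has 13 states:
  I0: { [D → . f X], [D' → . D] }  — shift
  I1: { [D' → D .] }  — accept
  I2: { [D → . f X], [D → f . X], [P → . ; P], [P → . D], [X → . -], [X → . ; -], [X → . D], [X → . P X] }  — shift
  I3: { [X → - .] }  — reduce
  I4: { [D → . f X], [P → . ; P], [P → . D], [P → ; . P], [X → ; . -] }  — shift
  I5: { [P → D .], [X → D .] }  — 2 reduces
  I6: { [D → . f X], [P → . ; P], [P → . D], [X → . -], [X → . ; -], [X → . D], [X → . P X], [X → P . X] }  — shift
  I7: { [D → f X .] }  — reduce
  I8: { [X → P X .] }  — reduce
  I9: { [X → ; - .] }  — reduce
  I10: { [D → . f X], [P → . ; P], [P → . D], [P → ; . P] }  — shift
  I11: { [P → D .] }  — reduce
  I12: { [P → ; P .] }  — reduce

I5 contains complete items [P → D .], [X → D .] — reduce-reduce conflict.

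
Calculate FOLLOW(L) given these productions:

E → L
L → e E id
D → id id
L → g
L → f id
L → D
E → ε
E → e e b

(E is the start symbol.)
{ $, 'id' }

To compute FOLLOW(L), find every occurrence of L on a right-hand side N → α L β: add FIRST(β) \ {ε}, and if β is empty or nullable also add FOLLOW(N). Iterate to a fixed point.

In E → L: L is at the end, add FOLLOW(E)

The FOLLOW sets referred to above (computed the same way, to a fixed point):
  FOLLOW(E) = { $, 'id' }

Taking the union: FOLLOW(L) = { $, 'id' }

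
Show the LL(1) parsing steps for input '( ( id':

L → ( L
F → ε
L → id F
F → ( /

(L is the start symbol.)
LL(1) parsing maintains a stack (initially the start symbol over $) and the input. At each step: if the stack top is a terminal, match it against the current input token; if it is a non-terminal N, replace it with the RHS of M[N, lookahead] (the unique production whose predict set contains the lookahead).

Stack is shown with the top on the left.

Stack   Input     Action
------------------------
L $     ( ( id $  output L → ( L
( L $   ( ( id $  match '('
L $     ( id $    output L → ( L
( L $   ( id $    match '('
L $     id $      output L → id F
id F $  id $      match 'id'
F $     $         output F → ε
$       $         accept

The string is accepted.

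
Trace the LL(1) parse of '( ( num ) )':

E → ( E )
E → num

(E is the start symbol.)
LL(1) parsing maintains a stack (initially the start symbol over $) and the input. At each step: if the stack top is a terminal, match it against the current input token; if it is a non-terminal N, replace it with the RHS of M[N, lookahead] (the unique production whose predict set contains the lookahead).

Stack is shown with the top on the left.

Stack      Input          Action
--------------------------------
E $        ( ( num ) ) $  output E → ( E )
( E ) $    ( ( num ) ) $  match '('
E ) $      ( num ) ) $    output E → ( E )
( E ) ) $  ( num ) ) $    match '('
E ) ) $    num ) ) $      output E → num
num ) ) $  num ) ) $      match 'num'
) ) $      ) ) $          match ')'
) $        ) $            match ')'
$          $              accept

The string is accepted.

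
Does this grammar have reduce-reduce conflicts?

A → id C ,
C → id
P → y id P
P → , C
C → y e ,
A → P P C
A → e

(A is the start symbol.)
No reduce-reduce conflicts

A reduce-reduce conflict occurs when an LR(0) state has two complete items [A → α .] and [B → β .] — both call for a reduction, and with no lookahead the parser cannot choose between them.

Augment with A' → A and build the canonical LR(0) collection (I0 = CLOSURE({[A' → . A]}), then GOTO on every symbol after a dot until no new states appear). It has 18 states:
  I0: { [A → . P P C], [A → . e], [A → . id C ,], [A' → . A], [P → . , C], [P → . y id P] }  — shift
  I1: { [C → . id], [C → . y e ,], [P → , . C] }  — shift
  I2: { [A' → A .] }  — accept
  I3: { [A → P . P C], [P → . , C], [P → . y id P] }  — shift
  I4: { [A → e .] }  — reduce
  I5: { [A → id . C ,], [C → . id], [C → . y e ,] }  — shift
  I6: { [P → y . id P] }  — shift
  I7: { [P → . , C], [P → . y id P], [P → y id . P] }  — shift
  I8: { [P → y id P .] }  — reduce
  I9: { [A → id C . ,] }  — shift
  I10: { [C → id .] }  — reduce
  I11: { [C → y . e ,] }  — shift
  I12: { [C → y e . ,] }  — shift
  I13: { [C → y e , .] }  — reduce
  I14: { [A → id C , .] }  — reduce
  I15: { [A → P P . C], [C → . id], [C → . y e ,] }  — shift
  I16: { [A → P P C .] }  — reduce
  I17: { [P → , C .] }  — reduce

No state contains more than one complete item.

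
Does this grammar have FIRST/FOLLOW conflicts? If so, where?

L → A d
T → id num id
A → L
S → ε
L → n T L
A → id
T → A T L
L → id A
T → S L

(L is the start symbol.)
A FIRST/FOLLOW conflict occurs when a non-terminal N has a nullable alternative N → β (β ⇒* ε) and another alternative N → α with FIRST(α) ∩ FOLLOW(N) ≠ ∅: on such a lookahead the parser cannot decide between expanding α and letting N vanish via β.

Nullable non-terminals: S.
S has a nullable alternative but only one production, so nothing to check.

A, L, T have no nullable alternative, so no FIRST/FOLLOW check is needed there.

No FIRST/FOLLOW conflicts found.

Answer: No FIRST/FOLLOW conflicts.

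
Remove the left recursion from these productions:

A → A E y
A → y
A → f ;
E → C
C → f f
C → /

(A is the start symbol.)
A → y A'
A → f ; A'
A' → E y A'
A' → ε
E → C
C → f f
C → /

A is directly left-recursive. The standard transformation for
  A → A α₁ | ... | A α_m | β₁ | ... | β_n
is
  A  → β₁ A' | ... | β_n A'
  A' → α₁ A' | ... | α_m A' | ε

A → y becomes A → y A'
A → f ; becomes A → f ; A'
A → A E y becomes A' → E y A'
Add A' → ε

Productions for other non-terminals are unchanged:
  E → C
  C → f f
  C → /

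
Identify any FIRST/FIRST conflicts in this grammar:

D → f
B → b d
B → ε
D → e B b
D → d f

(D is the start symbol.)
A FIRST/FIRST conflict occurs when two productions N → α and N → β for the same non-terminal have FIRST(α) ∩ FIRST(β) ≠ ∅ (with ε ∈ FIRST of a nullable right-hand side, so two nullable alternatives also conflict).

Productions for D:
  D → f: FIRST = { 'f' }
  D → e B b: FIRST = { 'e' }
  D → d f: FIRST = { 'd' }
Productions for B:
  B → b d: FIRST = { 'b' }
  B → ε: FIRST = { ε }

All alternatives of each non-terminal have pairwise disjoint FIRST sets.

Answer: No FIRST/FIRST conflicts.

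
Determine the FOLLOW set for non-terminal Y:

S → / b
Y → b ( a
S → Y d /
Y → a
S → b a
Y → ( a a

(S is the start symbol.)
In S → Y d /: Y is followed by d '/', add FIRST(d '/') \ {ε} = { 'd' }

Taking the union: FOLLOW(Y) = { 'd' }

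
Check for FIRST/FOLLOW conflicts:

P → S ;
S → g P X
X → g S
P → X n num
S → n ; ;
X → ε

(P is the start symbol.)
No FIRST/FOLLOW conflicts.

Nullable non-terminals: X.

X: nullable alternative(s) X → ε; FOLLOW(X) = { ';', 'n' }
  X → g S: FIRST \ {ε} = { 'g' } — disjoint from FOLLOW(X)
  X → ε: FIRST \ {ε} = { } — this is the only nullable alternative, skip

P, S have no nullable alternative, so no FIRST/FOLLOW check is needed there.

No FIRST/FOLLOW conflicts found.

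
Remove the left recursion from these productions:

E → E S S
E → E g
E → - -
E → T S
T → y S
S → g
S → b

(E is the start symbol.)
E is directly left-recursive. The standard transformation for
  A → A α₁ | ... | A α_m | β₁ | ... | β_n
is
  A  → β₁ A' | ... | β_n A'
  A' → α₁ A' | ... | α_m A' | ε

E → - - becomes E → - - E'
E → T S becomes E → T S E'
E → E S S becomes E' → S S E'
E → E g becomes E' → g E'
Add E' → ε

Productions for other non-terminals are unchanged:
  T → y S
  S → g
  S → b

Resulting grammar:
E → - - E'
E → T S E'
E' → S S E'
E' → g E'
E' → ε
T → y S
S → g
S → b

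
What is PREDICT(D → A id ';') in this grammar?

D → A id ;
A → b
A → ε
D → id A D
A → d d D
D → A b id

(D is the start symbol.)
{ 'b', 'd', 'id' }

PREDICT(D → A id ';') = (FIRST(RHS) \ {ε}) ∪ (FOLLOW(D) if ε ∈ FIRST(RHS), i.e. RHS ⇒* ε)
FIRST(A) = { 'b', 'd', ε }
FIRST(A id ';') = { 'b', 'd', 'id' }
ε ∉ FIRST(A id ';'), so FOLLOW(D) is not added.
PREDICT(D → A id ';') = { 'b', 'd', 'id' }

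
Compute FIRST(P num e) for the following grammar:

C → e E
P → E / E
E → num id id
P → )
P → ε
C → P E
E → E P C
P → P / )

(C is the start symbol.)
{ ')', '/', 'num' }

FIRST sets of the non-terminals involved (from the grammar, by fixed-point iteration):
  FIRST(P) = { ')', '/', 'num', ε }

To compute FIRST(P num e), process the symbols left to right:
Symbol P is a non-terminal. Add FIRST(P) \ {ε} = { ')', '/', 'num' }
P is nullable (ε ∈ FIRST(P)), continue to the next symbol.
Symbol num is a terminal. Add 'num' and stop.
FIRST(P num e) = { ')', '/', 'num' }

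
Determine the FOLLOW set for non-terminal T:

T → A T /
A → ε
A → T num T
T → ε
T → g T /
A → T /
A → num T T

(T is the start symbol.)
T is the start symbol, so $ ∈ FOLLOW(T).
In T → A T /: T is followed by '/', add FIRST('/') \ {ε} = { '/' }
In A → T num T: T is followed by num T, add FIRST(num T) \ {ε} = { 'num' }
In A → T num T: T is at the end, add FOLLOW(A)
In T → g T /: T is followed by '/', add FIRST('/') \ {ε} = { '/' }
In A → T /: T is followed by '/', add FIRST('/') \ {ε} = { '/' }
In A → num T T: T is followed by T, add FIRST(T) \ {ε} = { '/', 'g', 'num' }
  T is nullable, so also add FOLLOW(A)
In A → num T T: T is at the end, add FOLLOW(A)

The FOLLOW sets referred to above (computed the same way, to a fixed point):
  FOLLOW(A) = { '/', 'g', 'num' }

Taking the union: FOLLOW(T) = { $, '/', 'g', 'num' }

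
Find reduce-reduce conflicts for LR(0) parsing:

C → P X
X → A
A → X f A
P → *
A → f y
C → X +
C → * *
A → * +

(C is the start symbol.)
Yes — I11: [A → X f A .] vs [X → A .]

A reduce-reduce conflict occurs when an LR(0) state has two complete items [A → α .] and [B → β .] — both call for a reduction, and with no lookahead the parser cannot choose between them.

Augment with C' → C and build the canonical LR(0) collection (I0 = CLOSURE({[C' → . C]}), then GOTO on every symbol after a dot until no new states appear). It has 16 states:
  I0: { [A → . * +], [A → . X f A], [A → . f y], [C → . * *], [C → . P X], [C → . X +], [C' → . C], [P → . *], [X → . A] }  — shift
  I1: { [A → * . +], [C → * . *], [P → * .] }  — shift, reduce
  I2: { [X → A .] }  — reduce
  I3: { [C' → C .] }  — accept
  I4: { [A → . * +], [A → . X f A], [A → . f y], [C → P . X], [X → . A] }  — shift
  I5: { [A → X . f A], [C → X . +] }  — shift
  I6: { [A → f . y] }  — shift
  I7: { [A → f y .] }  — reduce
  I8: { [C → X + .] }  — reduce
  I9: { [A → . * +], [A → . X f A], [A → . f y], [A → X f . A], [X → . A] }  — shift
  I10: { [A → * . +] }  — shift
  I11: { [A → X f A .], [X → A .] }  — 2 reduces
  I12: { [A → X . f A] }  — shift
  I13: { [A → * + .] }  — reduce
  I14: { [A → X . f A], [C → P X .] }  — shift, reduce
  I15: { [C → * * .] }  — reduce

I11 contains complete items [A → X f A .], [X → A .] — reduce-reduce conflict.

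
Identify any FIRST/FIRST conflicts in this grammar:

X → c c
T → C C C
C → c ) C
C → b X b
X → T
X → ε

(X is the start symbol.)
Yes. X → c c / X → T on { 'c' }

FIRST sets of the non-terminals at (or reachable through a nullable prefix from) the front of some alternative:
  FIRST(T) = { 'b', 'c' }

Productions for X:
  X → c c: FIRST = { 'c' }
  X → T: FIRST = { 'b', 'c' }
  X → ε: FIRST = { ε }
Productions for C:
  C → c ) C: FIRST = { 'c' }
  C → b X b: FIRST = { 'b' }
T has only one production, so no FIRST/FIRST conflict is possible there.

Conflict for X: X → c c and X → T
  Overlap: { 'c' }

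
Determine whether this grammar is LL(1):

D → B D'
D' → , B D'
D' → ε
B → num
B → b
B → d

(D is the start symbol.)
Relevant sets:
  FOLLOW(D') = { $ }

For D':
  PREDICT(D' → ',' B D') = { ',' }
  PREDICT(D' → ε) = { $ }
For B:
  PREDICT(B → num) = { 'num' }
  PREDICT(B → b) = { 'b' }
  PREDICT(B → d) = { 'd' }
D has a single production, so nothing to check there.

All predict sets are disjoint. The grammar IS LL(1).

Answer: Yes, the grammar is LL(1).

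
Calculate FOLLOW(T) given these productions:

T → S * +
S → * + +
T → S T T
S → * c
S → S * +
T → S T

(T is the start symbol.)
{ $, '*' }

To compute FOLLOW(T), find every occurrence of T on a right-hand side N → α T β: add FIRST(β) \ {ε}, and if β is empty or nullable also add FOLLOW(N). Iterate to a fixed point.

T is the start symbol, so $ ∈ FOLLOW(T).
In T → S T T: T is followed by T, add FIRST(T) \ {ε} = { '*' }
In T → S T T: T is at the end; this adds FOLLOW(T) to itself — nothing new
In T → S T: T is at the end; this adds FOLLOW(T) to itself — nothing new

Taking the union: FOLLOW(T) = { $, '*' }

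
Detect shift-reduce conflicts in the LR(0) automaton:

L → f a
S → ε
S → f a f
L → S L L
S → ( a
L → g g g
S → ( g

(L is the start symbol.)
Augment with L' → L and build the canonical LR(0) collection (I0 = CLOSURE({[L' → . L]}), then GOTO on every symbol after a dot until no new states appear). It has 14 states:
  I0: { [L → . S L L], [L → . f a], [L → . g g g], [L' → . L], [S → . ( a], [S → . ( g], [S → . f a f], [S → .] }  — shift, reduce
  I1: { [S → ( . a], [S → ( . g] }  — shift
  I2: { [L' → L .] }  — accept
  I3: { [L → . S L L], [L → . f a], [L → . g g g], [L → S . L L], [S → . ( a], [S → . ( g], [S → . f a f], [S → .] }  — shift, reduce
  I4: { [L → f . a], [S → f . a f] }  — shift
  I5: { [L → g . g g] }  — shift
  I6: { [L → g g . g] }  — shift
  I7: { [L → g g g .] }  — reduce
  I8: { [L → f a .], [S → f a . f] }  — shift, reduce
  I9: { [S → f a f .] }  — reduce
  I10: { [L → . S L L], [L → . f a], [L → . g g g], [L → S L . L], [S → . ( a], [S → . ( g], [S → . f a f], [S → .] }  — shift, reduce
  I11: { [L → S L L .] }  — reduce
  I12: { [S → ( a .] }  — reduce
  I13: { [S → ( g .] }  — reduce

I0 contains reduce item [S → .] and shift items [L → . f a], [L → . g g g], [S → . ( a], [S → . ( g], [S → . f a f] — shift-reduce conflict.
I3 contains reduce item [S → .] and shift items [L → . f a], [L → . g g g], [S → . ( a], [S → . ( g], [S → . f a f] — shift-reduce conflict.
I8 contains reduce item [L → f a .] and shift item [S → f a . f] — shift-reduce conflict.
I10 contains reduce item [S → .] and shift items [L → . f a], [L → . g g g], [S → . ( a], [S → . ( g], [S → . f a f] — shift-reduce conflict.

Answer: Yes — I0: [S → .] vs [L → . f a]; I3: [S → .] vs [L → . f a]; I8: [L → f a .] vs [S → f a . f]; I10: [S → .] vs [L → . f a]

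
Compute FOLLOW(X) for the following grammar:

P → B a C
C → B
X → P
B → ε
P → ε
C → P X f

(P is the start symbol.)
In C → P X f: X is followed by f, add FIRST(f) \ {ε} = { 'f' }

Taking the union: FOLLOW(X) = { 'f' }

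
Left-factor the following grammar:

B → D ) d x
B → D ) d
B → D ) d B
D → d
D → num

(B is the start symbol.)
B → D ) d B'
B' → x
B' → ε
B' → B
D → d
D → num

Left-factoring transforms A → αβ₁ | αβ₂ into A → αA' and A' → β₁ | β₂
(α is the longest common prefix among the alternatives). Repeat until
no nonterminal has two alternatives with a common prefix.

Round 1: B has alternatives sharing prefix 'D ) d'. Introduce B': B → D ) d B'
  Add: B' → x
  Add: B' → ε
  Add: B' → B

No remaining common prefixes — done.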